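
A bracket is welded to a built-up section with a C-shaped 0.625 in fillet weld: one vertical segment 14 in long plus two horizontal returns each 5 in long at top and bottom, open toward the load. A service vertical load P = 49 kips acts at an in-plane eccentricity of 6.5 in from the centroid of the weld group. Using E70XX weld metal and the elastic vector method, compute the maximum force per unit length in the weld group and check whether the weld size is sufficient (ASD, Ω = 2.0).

E70XX → F_EXX = 70 ksi.
Total weld length L_w = 24 in. Treat welds as unit-width lines.
Centroid: x̄ = 2×5×2.5 / 24 = 1.042 in from the vertical weld.
Polar moment about centroid: J = I_x + I_y = [14³/12 + 2×5×7²] + [14×1.042² + 2(5³/12 + 5×1.458²)] = 776 in³.
Direct shear f_v = P/L_w = 49 / 24 = 2.042 kip/in (vertical).
Torsion M = P·e = 49 × 6.5 = 318.5 kip·in.
Critical point at (x, y) = (3.958, 7) from centroid. f_tx = M·y/J = 2.873 kip/in; f_ty = M·x/J = 1.625 kip/in.
Resultant f_max = √[f_tx² + (f_v + f_ty)²] = √[2.873² + (2.042 + 1.625)²] = 4.658 kip/in.
Capacity per unit length: r_n/Ω = (1/2.0) × 0.6 × 70 × (0.707 × 0.625) = 9.279 kip/in.
4.658 ≤ 9.279 → adequate.

f_max ≈ 4.66 kip/in; adequate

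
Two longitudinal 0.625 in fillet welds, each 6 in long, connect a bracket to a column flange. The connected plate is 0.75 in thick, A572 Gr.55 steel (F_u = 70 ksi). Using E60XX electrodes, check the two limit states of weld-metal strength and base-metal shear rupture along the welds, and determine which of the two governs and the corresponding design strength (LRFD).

E60XX → F_EXX = 60 ksi.
t_e = 0.707 × 0.625 = 0.4419 in; L = 12 in.
Weld metal: φR_n = 0.75 × 0.6 × 60 × 0.4419 × 12 = 143.2 kips.
Base metal (shear rupture): φR_n = 0.75 × 0.6 × 70 × 0.75 × 12 = 283.5 kips.
Governing: weld metal.

φR_n ≈ 143 kips (weld metal governs)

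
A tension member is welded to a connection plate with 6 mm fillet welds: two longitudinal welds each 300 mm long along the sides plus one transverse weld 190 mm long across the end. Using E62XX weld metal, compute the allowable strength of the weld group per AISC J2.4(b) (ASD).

R_n/Ω ≈ 627 kN

E62XX → F_EXX = 620 MPa.
t_e = 0.707 × 6 = 4.242 mm.
R_nwl = 0.6 × 620 × 4.242 × 600 × 10⁻³ = 946.8 kN (longitudinal, 2 welds).
R_nwt = 0.6 × 620 × 4.242 × 190 × 10⁻³ = 299.8 kN (transverse, base value).
(i) R_nwl + R_nwt = 1247 kN; (ii) 0.85 R_nwl + 1.5 R_nwt = 1255 kN.
R_n = max = 1255 kN [governs: (ii)]; R_n/Ω = 627.3 kN.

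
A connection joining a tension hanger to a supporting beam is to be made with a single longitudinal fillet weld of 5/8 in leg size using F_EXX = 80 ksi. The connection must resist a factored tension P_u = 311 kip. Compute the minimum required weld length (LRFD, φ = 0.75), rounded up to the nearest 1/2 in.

L = 20 in

Throat t_e = 0.707 × 0.625 = 0.4419 in.
φr_n = 0.75 × 0.6 × 80 × 0.4419 = 15.91 kip/in.
L_req = P_u / φr_n = 311 / 15.91 = 19.55 in total.
Round up → use L = 20 in.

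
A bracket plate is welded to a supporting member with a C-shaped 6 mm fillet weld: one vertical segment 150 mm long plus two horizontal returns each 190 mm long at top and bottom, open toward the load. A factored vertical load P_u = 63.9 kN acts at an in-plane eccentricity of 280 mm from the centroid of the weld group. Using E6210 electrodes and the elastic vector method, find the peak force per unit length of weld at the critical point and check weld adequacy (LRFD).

f_max ≈ 671 N/mm; adequate

E62XX → F_EXX = 620 MPa.
Total weld length L_w = 530 mm. Treat welds as unit-width lines.
Centroid: x̄ = 2×190×95 / 530 = 68.11 mm from the vertical weld.
Polar moment about centroid: J = I_x + I_y = [150³/12 + 2×190×75²] + [150×68.11² + 2(190³/12 + 190×26.89²)] = 4533000 mm³.
Direct shear f_v = P/L_w = 63.9×10³ / 530 = 120.6 N/mm (vertical).
Torsion M = P·e = 63.9×10³ × 280 = 17892000 N·mm.
Critical point at (x, y) = (121.9, 75) from centroid. f_tx = M·y/J = 296.1 N/mm; f_ty = M·x/J = 481.1 N/mm.
Resultant f_max = √[f_tx² + (f_v + f_ty)²] = √[296.1² + (120.6 + 481.1)²] = 670.6 N/mm.
Capacity per unit length: φr_n = 0.75 × 0.6 × 620 × (0.707 × 6) = 1184 N/mm.
670.6 ≤ 1184 → adequate.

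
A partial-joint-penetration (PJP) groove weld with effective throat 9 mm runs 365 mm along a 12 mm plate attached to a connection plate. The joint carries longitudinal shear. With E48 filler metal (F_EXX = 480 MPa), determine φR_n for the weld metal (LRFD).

Effective throat (given) t_e = 9 mm.
A_we = 9 × 365 = 3285 mm².
F_nw = 0.6 F_EXX = 288 MPa.
φR_n = 0.75 × 288 × 3285 × 10⁻³ = 709.6 kN.

φR_n ≈ 710 kN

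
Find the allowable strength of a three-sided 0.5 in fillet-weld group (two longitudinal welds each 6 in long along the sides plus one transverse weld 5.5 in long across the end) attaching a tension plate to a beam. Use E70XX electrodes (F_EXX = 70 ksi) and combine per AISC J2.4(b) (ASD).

R_n/Ω ≈ 137 kip

t_e = 0.707 × 0.5 = 0.3535 in.
R_nwl = 0.6 × 70 × 0.3535 × 12 = 178.2 kip (longitudinal, 2 welds).
R_nwt = 0.6 × 70 × 0.3535 × 5.5 = 81.66 kip (transverse, base value).
(i) R_nwl + R_nwt = 259.8 kip; (ii) 0.85 R_nwl + 1.5 R_nwt = 273.9 kip.
R_n = max = 273.9 kip [governs: (ii)]; R_n/Ω = 137 kip.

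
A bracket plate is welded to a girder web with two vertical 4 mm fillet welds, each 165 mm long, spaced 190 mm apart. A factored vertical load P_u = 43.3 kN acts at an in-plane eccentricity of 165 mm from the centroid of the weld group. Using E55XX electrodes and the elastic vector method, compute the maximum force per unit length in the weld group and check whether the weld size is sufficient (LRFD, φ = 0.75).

E55XX → F_EXX = 550 MPa.
Total weld length L_w = 330 mm. Treat welds as unit-width lines.
Polar moment about centroid: J = 2[d³/12 + d(b/2)²] = 2[165³/12 + 165×95²] = 3727000 mm³.
Direct shear f_v = P/L_w = 43.3×10³ / 330 = 131.2 N/mm (vertical).
Torsion M = P·e = 43.3×10³ × 165 = 7144500 N·mm.
Critical point at (x, y) = (95, 82.5) from centroid. f_tx = M·y/J = 158.2 N/mm; f_ty = M·x/J = 182.1 N/mm.
Resultant f_max = √[f_tx² + (f_v + f_ty)²] = √[158.2² + (131.2 + 182.1)²] = 351 N/mm.
Capacity per unit length: φr_n = 0.75 × 0.6 × 550 × (0.707 × 4) = 699.9 N/mm.
351 ≤ 699.9 → adequate.

f_max ≈ 351 N/mm; adequate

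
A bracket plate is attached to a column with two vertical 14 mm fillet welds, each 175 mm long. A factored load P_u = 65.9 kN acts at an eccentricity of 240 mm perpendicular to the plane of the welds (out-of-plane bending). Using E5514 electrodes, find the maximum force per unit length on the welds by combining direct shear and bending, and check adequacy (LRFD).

f_max ≈ 1560 N/mm; adequate

E55XX → F_EXX = 550 MPa.
L_w = 2 × 175 = 350 mm; section modulus (unit throat) S = 2 × L²/6 = 10210 mm².
Direct shear f_v = P/L_w = 65.9×10³/350 = 188.3 N/mm.
Moment M = P × e = 65.9×10³ × 240 = 15816000 N·mm; bending f_b = M/S = 1549 N/mm.
f_max = √(f_v² + f_b²) = √(188.3² + 1549²) = 1561 N/mm.
φr_n = 0.75 × 0.6 × 550 × (0.707 × 14) = 2450 N/mm → adequate.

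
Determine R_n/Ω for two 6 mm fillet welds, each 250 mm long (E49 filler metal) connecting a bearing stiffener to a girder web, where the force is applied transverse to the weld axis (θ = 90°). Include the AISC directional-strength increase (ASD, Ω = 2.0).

R_n/Ω ≈ 468 kN

E49XX → F_EXX = 490 MPa.
t_e = 0.707 × 6 = 4.242 mm; A_we = 4.242 × 500 = 2121 mm².
Directional factor: 1.0 + 0.5 sin^1.5(90°) = 1.5.
F_nw = 0.6 × 490 × 1.5 = 441 MPa.
R_n/Ω = (441 × 2121) / 2.0 × 10⁻³ = 467.7 kN.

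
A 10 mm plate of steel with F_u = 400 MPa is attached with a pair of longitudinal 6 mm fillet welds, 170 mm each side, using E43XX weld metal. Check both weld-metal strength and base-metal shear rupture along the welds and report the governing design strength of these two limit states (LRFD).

E43XX → F_EXX = 430 MPa.
t_e = 0.707 × 6 = 4.242 mm; L = 340 mm.
Weld metal: φR_n = 0.75 × 0.6 × 430 × 4.242 × 340 × 10⁻³ = 279.1 kN.
Base metal (shear rupture): φR_n = 0.75 × 0.6 × 400 × 10 × 340 × 10⁻³ = 612 kN.
Governing: weld metal.

φR_n ≈ 279 kN (weld metal governs)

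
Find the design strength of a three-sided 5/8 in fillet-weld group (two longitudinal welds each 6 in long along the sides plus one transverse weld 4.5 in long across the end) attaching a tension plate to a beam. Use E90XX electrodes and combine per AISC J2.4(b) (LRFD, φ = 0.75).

φR_n ≈ 303 kip

E90XX → F_EXX = 90 ksi.
t_e = 0.707 × 0.625 = 0.4419 in.
R_nwl = 0.6 × 90 × 0.4419 × 12 = 286.3 kip (longitudinal, 2 welds).
R_nwt = 0.6 × 90 × 0.4419 × 4.5 = 107.4 kip (transverse, base value).
(i) R_nwl + R_nwt = 393.7 kip; (ii) 0.85 R_nwl + 1.5 R_nwt = 404.4 kip.
R_n = max = 404.4 kip [governs: (ii)]; φR_n = 303.3 kip.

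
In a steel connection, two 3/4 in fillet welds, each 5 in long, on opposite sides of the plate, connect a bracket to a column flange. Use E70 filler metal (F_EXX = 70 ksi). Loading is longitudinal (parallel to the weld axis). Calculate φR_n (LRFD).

φR_n ≈ 167 kips

Effective throat t_e = 0.707 × 0.75 = 0.5302 in.
Total length L = 10 in; A_we = 0.5302 × 10 = 5.303 in².
F_nw = 0.6 F_EXX = 0.6 × 70 = 42 ksi.
φR_n = 0.75 × 42 × 5.303 = 167 kips.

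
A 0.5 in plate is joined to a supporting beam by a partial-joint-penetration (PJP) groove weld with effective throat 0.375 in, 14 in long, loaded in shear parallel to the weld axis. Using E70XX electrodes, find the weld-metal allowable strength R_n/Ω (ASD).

E70XX → F_EXX = 70 ksi.
Effective throat (given) t_e = 0.375 in.
A_we = 0.375 × 14 = 5.25 in².
F_nw = 0.6 F_EXX = 42 ksi.
R_n/Ω = (42 × 5.25) / 2.0 = 110.2 kip.

R_n/Ω ≈ 110 kip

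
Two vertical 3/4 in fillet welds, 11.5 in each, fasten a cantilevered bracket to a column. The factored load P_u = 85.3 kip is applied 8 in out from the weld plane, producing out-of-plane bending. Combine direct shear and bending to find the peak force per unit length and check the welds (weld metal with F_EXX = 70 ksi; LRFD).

f_max ≈ 15.9 kip/in; adequate

L_w = 2 × 11.5 = 23 in; section modulus (unit throat) S = 2 × L²/6 = 44.08 in².
Direct shear f_v = P/L_w = 85.3/23 = 3.709 kip/in.
Moment M = P × e = 85.3 × 8 = 682.4 kip·in; bending f_b = M/S = 15.48 kip/in.
f_max = √(f_v² + f_b²) = √(3.709² + 15.48²) = 15.92 kip/in.
φr_n = 0.75 × 0.6 × 70 × (0.707 × 0.75) = 16.7 kip/in → adequate.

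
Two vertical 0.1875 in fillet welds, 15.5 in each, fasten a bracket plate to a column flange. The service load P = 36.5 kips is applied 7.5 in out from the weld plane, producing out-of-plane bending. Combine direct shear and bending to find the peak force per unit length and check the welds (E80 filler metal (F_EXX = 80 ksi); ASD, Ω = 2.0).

f_max ≈ 3.62 kip/in; NOT adequate

L_w = 2 × 15.5 = 31 in; section modulus (unit throat) S = 2 × L²/6 = 80.08 in².
Direct shear f_v = P/L_w = 36.5/31 = 1.177 kip/in.
Moment M = P × e = 36.5 × 7.5 = 273.75 kip·in; bending f_b = M/S = 3.418 kip/in.
f_max = √(f_v² + f_b²) = √(1.177² + 3.418²) = 3.615 kip/in.
r_n/Ω = (1/2.0) × 0.6 × 80 × (0.707 × 0.1875) = 3.181 kip/in → NOT adequate.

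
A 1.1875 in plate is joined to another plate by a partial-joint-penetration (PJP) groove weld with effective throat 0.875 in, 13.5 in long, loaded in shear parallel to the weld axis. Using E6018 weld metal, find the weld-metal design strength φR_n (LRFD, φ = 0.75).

φR_n ≈ 319 kip

E60XX → F_EXX = 60 ksi.
Effective throat (given) t_e = 0.875 in.
A_we = 0.875 × 13.5 = 11.81 in².
F_nw = 0.6 F_EXX = 36 ksi.
φR_n = 0.75 × 36 × 11.81 = 318.9 kip.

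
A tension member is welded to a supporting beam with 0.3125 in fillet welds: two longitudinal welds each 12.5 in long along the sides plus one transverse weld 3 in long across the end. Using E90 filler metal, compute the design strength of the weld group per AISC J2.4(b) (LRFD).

E90XX → F_EXX = 90 ksi.
t_e = 0.707 × 0.3125 = 0.2209 in.
R_nwl = 0.6 × 90 × 0.2209 × 25 = 298.3 kips (longitudinal, 2 welds).
R_nwt = 0.6 × 90 × 0.2209 × 3 = 35.79 kips (transverse, base value).
(i) R_nwl + R_nwt = 334.1 kips; (ii) 0.85 R_nwl + 1.5 R_nwt = 307.2 kips.
R_n = max = 334.1 kips [governs: (i)]; φR_n = 250.5 kips.

φR_n ≈ 251 kips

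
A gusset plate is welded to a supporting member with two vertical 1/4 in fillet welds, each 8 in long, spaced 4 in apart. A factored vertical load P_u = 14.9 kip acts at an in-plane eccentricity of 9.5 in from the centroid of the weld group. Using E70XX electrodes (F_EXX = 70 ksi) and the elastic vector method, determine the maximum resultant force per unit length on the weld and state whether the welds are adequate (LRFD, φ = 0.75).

f_max ≈ 4.73 kip/in; adequate

Total weld length L_w = 16 in. Treat welds as unit-width lines.
Polar moment about centroid: J = 2[d³/12 + d(b/2)²] = 2[8³/12 + 8×2²] = 149.3 in³.
Direct shear f_v = P/L_w = 14.9 / 16 = 0.9313 kip/in (vertical).
Torsion M = P·e = 14.9 × 9.5 = 141.55 kip·in.
Critical point at (x, y) = (2, 4) from centroid. f_tx = M·y/J = 3.792 kip/in; f_ty = M·x/J = 1.896 kip/in.
Resultant f_max = √[f_tx² + (f_v + f_ty)²] = √[3.792² + (0.9313 + 1.896)²] = 4.729 kip/in.
Capacity per unit length: φr_n = 0.75 × 0.6 × 70 × (0.707 × 0.25) = 5.568 kip/in.
4.729 ≤ 5.568 → adequate.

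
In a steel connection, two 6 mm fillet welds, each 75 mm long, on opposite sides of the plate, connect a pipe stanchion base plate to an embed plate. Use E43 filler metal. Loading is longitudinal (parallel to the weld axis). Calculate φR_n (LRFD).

φR_n ≈ 123 kN

E43XX → F_EXX = 430 MPa.
Effective throat t_e = 0.707 × 6 = 4.242 mm.
Total length L = 150 mm; A_we = 4.242 × 150 = 636.3 mm².
F_nw = 0.6 F_EXX = 0.6 × 430 = 258 MPa.
φR_n = 0.75 × 258 × 636.3 × 10⁻³ = 123.1 kN.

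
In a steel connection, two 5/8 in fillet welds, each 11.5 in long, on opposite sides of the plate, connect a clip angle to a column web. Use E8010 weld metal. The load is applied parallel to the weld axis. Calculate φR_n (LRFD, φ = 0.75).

E80XX → F_EXX = 80 ksi.
Effective throat t_e = 0.707 × 0.625 = 0.4419 in.
Total length L = 23 in; A_we = 0.4419 × 23 = 10.16 in².
F_nw = 0.6 F_EXX = 0.6 × 80 = 48 ksi.
φR_n = 0.75 × 48 × 10.16 = 365.9 kips.

φR_n ≈ 366 kips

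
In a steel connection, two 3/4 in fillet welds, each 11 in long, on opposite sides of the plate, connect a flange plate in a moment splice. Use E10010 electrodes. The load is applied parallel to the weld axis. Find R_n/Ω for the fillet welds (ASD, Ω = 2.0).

R_n/Ω ≈ 350 kips

E100XX → F_EXX = 100 ksi.
Effective throat t_e = 0.707 × 0.75 = 0.5302 in.
Total length L = 22 in; A_we = 0.5302 × 22 = 11.67 in².
F_nw = 0.6 F_EXX = 0.6 × 100 = 60 ksi.
R_n = 60 × 11.67 = 699.9 kips; R_n/Ω = 699.9/2.0 = 350 kips.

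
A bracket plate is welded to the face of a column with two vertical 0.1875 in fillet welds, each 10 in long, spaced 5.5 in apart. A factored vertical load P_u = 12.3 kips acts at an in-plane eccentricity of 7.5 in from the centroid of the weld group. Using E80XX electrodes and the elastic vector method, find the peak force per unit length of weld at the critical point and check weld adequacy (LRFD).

f_max ≈ 2.03 kip/in; adequate

E80XX → F_EXX = 80 ksi.
Total weld length L_w = 20 in. Treat welds as unit-width lines.
Polar moment about centroid: J = 2[d³/12 + d(b/2)²] = 2[10³/12 + 10×2.75²] = 317.9 in³.
Direct shear f_v = P/L_w = 12.3 / 20 = 0.615 kip/in (vertical).
Torsion M = P·e = 12.3 × 7.5 = 92.25 kip·in.
Critical point at (x, y) = (2.75, 5) from centroid. f_tx = M·y/J = 1.451 kip/in; f_ty = M·x/J = 0.798 kip/in.
Resultant f_max = √[f_tx² + (f_v + f_ty)²] = √[1.451² + (0.615 + 0.798)²] = 2.025 kip/in.
Capacity per unit length: φr_n = 0.75 × 0.6 × 80 × (0.707 × 0.1875) = 4.772 kip/in.
2.025 ≤ 4.772 → adequate.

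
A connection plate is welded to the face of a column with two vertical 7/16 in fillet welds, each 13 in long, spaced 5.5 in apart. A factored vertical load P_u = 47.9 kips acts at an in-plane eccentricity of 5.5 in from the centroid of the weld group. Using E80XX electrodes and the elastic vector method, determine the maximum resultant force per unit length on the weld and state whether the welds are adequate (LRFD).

E80XX → F_EXX = 80 ksi.
Total weld length L_w = 26 in. Treat welds as unit-width lines.
Polar moment about centroid: J = 2[d³/12 + d(b/2)²] = 2[13³/12 + 13×2.75²] = 562.8 in³.
Direct shear f_v = P/L_w = 47.9 / 26 = 1.842 kip/in (vertical).
Torsion M = P·e = 47.9 × 5.5 = 263.45 kip·in.
Critical point at (x, y) = (2.75, 6.5) from centroid. f_tx = M·y/J = 3.043 kip/in; f_ty = M·x/J = 1.287 kip/in.
Resultant f_max = √[f_tx² + (f_v + f_ty)²] = √[3.043² + (1.842 + 1.287)²] = 4.365 kip/in.
Capacity per unit length: φr_n = 0.75 × 0.6 × 80 × (0.707 × 0.4375) = 11.14 kip/in.
4.365 ≤ 11.14 → adequate.

f_max ≈ 4.36 kip/in; adequate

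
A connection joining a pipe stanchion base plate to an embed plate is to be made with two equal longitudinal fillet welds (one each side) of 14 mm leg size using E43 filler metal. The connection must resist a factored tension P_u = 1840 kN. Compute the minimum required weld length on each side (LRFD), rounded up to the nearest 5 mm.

E43XX → F_EXX = 430 MPa.
Throat t_e = 0.707 × 14 = 9.898 mm.
φr_n = 0.75 × 0.6 × 430 × 9.898 × 10⁻³ = 1.915 kN/mm.
L_req = P_u / φr_n = 1840 / 1.915 = 960.7 mm total.
Per side: 960.7 / 2 = 480.4 mm.
Round up → use L = 485 mm on each side.

L = 485 mm on each side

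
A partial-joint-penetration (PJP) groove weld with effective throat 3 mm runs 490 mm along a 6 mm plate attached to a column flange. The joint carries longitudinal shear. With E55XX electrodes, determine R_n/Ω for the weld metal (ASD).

E55XX → F_EXX = 550 MPa.
Effective throat (given) t_e = 3 mm.
A_we = 3 × 490 = 1470 mm².
F_nw = 0.6 F_EXX = 330 MPa.
R_n/Ω = (330 × 1470) / 2.0 × 10⁻³ = 242.6 kN.

R_n/Ω ≈ 243 kN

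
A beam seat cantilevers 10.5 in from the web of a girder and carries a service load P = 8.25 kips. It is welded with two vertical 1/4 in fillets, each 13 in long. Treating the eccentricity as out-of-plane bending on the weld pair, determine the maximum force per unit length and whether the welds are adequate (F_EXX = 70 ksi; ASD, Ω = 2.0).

f_max ≈ 1.57 kip/in; adequate

L_w = 2 × 13 = 26 in; section modulus (unit throat) S = 2 × L²/6 = 56.33 in².
Direct shear f_v = P/L_w = 8.25/26 = 0.3173 kip/in.
Moment M = P × e = 8.25 × 10.5 = 86.625 kip·in; bending f_b = M/S = 1.538 kip/in.
f_max = √(f_v² + f_b²) = √(0.3173² + 1.538²) = 1.57 kip/in.
r_n/Ω = (1/2.0) × 0.6 × 70 × (0.707 × 0.25) = 3.712 kip/in → adequate.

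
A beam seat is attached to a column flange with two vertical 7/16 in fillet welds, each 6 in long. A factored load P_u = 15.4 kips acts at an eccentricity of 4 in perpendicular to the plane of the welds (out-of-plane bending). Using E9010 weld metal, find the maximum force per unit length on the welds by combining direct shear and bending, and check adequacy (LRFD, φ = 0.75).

f_max ≈ 5.29 kip/in; adequate

E90XX → F_EXX = 90 ksi.
L_w = 2 × 6 = 12 in; section modulus (unit throat) S = 2 × L²/6 = 12 in².
Direct shear f_v = P/L_w = 15.4/12 = 1.283 kip/in.
Moment M = P × e = 15.4 × 4 = 61.6 kip·in; bending f_b = M/S = 5.133 kip/in.
f_max = √(f_v² + f_b²) = √(1.283² + 5.133²) = 5.291 kip/in.
φr_n = 0.75 × 0.6 × 90 × (0.707 × 0.4375) = 12.53 kip/in → adequate.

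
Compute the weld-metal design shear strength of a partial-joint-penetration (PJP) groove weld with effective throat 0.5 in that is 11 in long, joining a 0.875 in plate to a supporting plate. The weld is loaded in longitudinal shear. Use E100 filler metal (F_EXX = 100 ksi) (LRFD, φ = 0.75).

φR_n ≈ 248 kip

Effective throat (given) t_e = 0.5 in.
A_we = 0.5 × 11 = 5.5 in².
F_nw = 0.6 F_EXX = 60 ksi.
φR_n = 0.75 × 60 × 5.5 = 247.5 kip.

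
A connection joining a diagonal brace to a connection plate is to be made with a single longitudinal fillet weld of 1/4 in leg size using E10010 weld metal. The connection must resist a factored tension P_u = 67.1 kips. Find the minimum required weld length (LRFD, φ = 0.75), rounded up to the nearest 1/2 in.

E100XX → F_EXX = 100 ksi.
Throat t_e = 0.707 × 0.25 = 0.1767 in.
φr_n = 0.75 × 0.6 × 100 × 0.1767 = 7.954 kips/in.
L_req = P_u / φr_n = 67.1 / 7.954 = 8.436 in total.
Round up → use L = 8.5 in.

L = 8.5 in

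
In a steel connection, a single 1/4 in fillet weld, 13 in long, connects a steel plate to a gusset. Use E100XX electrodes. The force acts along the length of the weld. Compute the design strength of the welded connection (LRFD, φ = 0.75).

E100XX → F_EXX = 100 ksi.
Effective throat t_e = 0.707 × 0.25 = 0.1767 in.
Total length L = 13 in; A_we = 0.1767 × 13 = 2.298 in².
F_nw = 0.6 F_EXX = 0.6 × 100 = 60 ksi.
φR_n = 0.75 × 60 × 2.298 = 103.4 kip.

φR_n ≈ 103 kip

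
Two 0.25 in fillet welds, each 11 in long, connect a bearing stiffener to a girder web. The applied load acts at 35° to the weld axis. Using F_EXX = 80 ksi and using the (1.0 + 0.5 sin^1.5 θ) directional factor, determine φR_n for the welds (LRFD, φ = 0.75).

t_e = 0.707 × 0.25 = 0.1767 in; A_we = 0.1767 × 22 = 3.888 in².
Directional factor: 1.0 + 0.5 sin^1.5(35°) = 1.217.
F_nw = 0.6 × 80 × 1.217 = 58.43 ksi.
φR_n = 0.75 × 58.43 × 3.888 = 170.4 kip.

φR_n ≈ 170 kip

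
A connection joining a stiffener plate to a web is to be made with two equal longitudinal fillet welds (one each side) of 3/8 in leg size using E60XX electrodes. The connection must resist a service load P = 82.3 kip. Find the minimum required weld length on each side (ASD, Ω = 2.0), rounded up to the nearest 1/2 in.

L = 9 in on each side

E60XX → F_EXX = 60 ksi.
Throat t_e = 0.707 × 0.375 = 0.2651 in.
r_n/Ω = (0.6 × 60 × 0.2651) / 2.0 = 4.772 kip/in.
L_req = P / (r_n/Ω) = 82.3 / 4.772 = 17.25 in total.
Per side: 17.25 / 2 = 8.623 in.
Round up → use L = 9 in on each side.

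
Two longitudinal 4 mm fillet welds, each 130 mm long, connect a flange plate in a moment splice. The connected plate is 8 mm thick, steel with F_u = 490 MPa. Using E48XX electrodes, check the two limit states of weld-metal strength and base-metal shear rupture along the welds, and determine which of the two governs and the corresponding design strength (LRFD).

φR_n ≈ 159 kN (weld metal governs)

E48XX → F_EXX = 480 MPa.
t_e = 0.707 × 4 = 2.828 mm; L = 260 mm.
Weld metal: φR_n = 0.75 × 0.6 × 480 × 2.828 × 260 × 10⁻³ = 158.8 kN.
Base metal (shear rupture): φR_n = 0.75 × 0.6 × 490 × 8 × 260 × 10⁻³ = 458.6 kN.
Governing: weld metal.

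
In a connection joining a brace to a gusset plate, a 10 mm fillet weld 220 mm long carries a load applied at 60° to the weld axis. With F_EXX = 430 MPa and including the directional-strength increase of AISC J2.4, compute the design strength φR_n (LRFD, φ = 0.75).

t_e = 0.707 × 10 = 7.07 mm; A_we = 7.07 × 220 = 1555 mm².
Directional factor: 1.0 + 0.5 sin^1.5(60°) = 1.403.
F_nw = 0.6 × 430 × 1.403 = 362 MPa.
φR_n = 0.75 × 362 × 1555 × 10⁻³ = 422.2 kN.

φR_n ≈ 422 kN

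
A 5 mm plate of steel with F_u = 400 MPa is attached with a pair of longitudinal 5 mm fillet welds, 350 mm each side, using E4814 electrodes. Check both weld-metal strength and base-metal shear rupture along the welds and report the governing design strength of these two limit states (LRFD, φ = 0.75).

φR_n ≈ 534 kN (weld metal governs)

E48XX → F_EXX = 480 MPa.
t_e = 0.707 × 5 = 3.535 mm; L = 700 mm.
Weld metal: φR_n = 0.75 × 0.6 × 480 × 3.535 × 700 × 10⁻³ = 534.5 kN.
Base metal (shear rupture): φR_n = 0.75 × 0.6 × 400 × 5 × 700 × 10⁻³ = 630 kN.
Governing: weld metal.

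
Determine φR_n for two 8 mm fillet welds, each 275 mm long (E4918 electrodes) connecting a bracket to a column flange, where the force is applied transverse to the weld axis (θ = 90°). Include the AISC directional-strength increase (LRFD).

φR_n ≈ 1030 kN

E49XX → F_EXX = 490 MPa.
t_e = 0.707 × 8 = 5.656 mm; A_we = 5.656 × 550 = 3111 mm².
Directional factor: 1.0 + 0.5 sin^1.5(90°) = 1.5.
F_nw = 0.6 × 490 × 1.5 = 441 MPa.
φR_n = 0.75 × 441 × 3111 × 10⁻³ = 1029 kN.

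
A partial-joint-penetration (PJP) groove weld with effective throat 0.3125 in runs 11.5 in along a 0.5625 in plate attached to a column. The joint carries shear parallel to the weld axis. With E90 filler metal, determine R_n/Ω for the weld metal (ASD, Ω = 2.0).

R_n/Ω ≈ 97 kips

E90XX → F_EXX = 90 ksi.
Effective throat (given) t_e = 0.3125 in.
A_we = 0.3125 × 11.5 = 3.594 in².
F_nw = 0.6 F_EXX = 54 ksi.
R_n/Ω = (54 × 3.594) / 2.0 = 97.03 kips.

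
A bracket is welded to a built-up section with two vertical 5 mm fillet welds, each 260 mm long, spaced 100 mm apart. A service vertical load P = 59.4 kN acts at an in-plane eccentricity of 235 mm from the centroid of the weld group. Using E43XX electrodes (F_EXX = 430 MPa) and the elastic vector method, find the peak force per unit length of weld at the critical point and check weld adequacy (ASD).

f_max ≈ 512 N/mm; NOT adequate

Total weld length L_w = 520 mm. Treat welds as unit-width lines.
Polar moment about centroid: J = 2[d³/12 + d(b/2)²] = 2[260³/12 + 260×50²] = 4229000 mm³.
Direct shear f_v = P/L_w = 59.4×10³ / 520 = 114.2 N/mm (vertical).
Torsion M = P·e = 59.4×10³ × 235 = 13959000 N·mm.
Critical point at (x, y) = (50, 130) from centroid. f_tx = M·y/J = 429.1 N/mm; f_ty = M·x/J = 165 N/mm.
Resultant f_max = √[f_tx² + (f_v + f_ty)²] = √[429.1² + (114.2 + 165)²] = 511.9 N/mm.
Capacity per unit length: r_n/Ω = (1/2.0) × 0.6 × 430 × (0.707 × 5) = 456 N/mm.
511.9 > 456 → NOT adequate.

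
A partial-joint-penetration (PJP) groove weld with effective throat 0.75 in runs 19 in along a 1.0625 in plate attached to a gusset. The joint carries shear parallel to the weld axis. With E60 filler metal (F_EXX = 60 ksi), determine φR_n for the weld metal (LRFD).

φR_n ≈ 385 kip

Effective throat (given) t_e = 0.75 in.
A_we = 0.75 × 19 = 14.25 in².
F_nw = 0.6 F_EXX = 36 ksi.
φR_n = 0.75 × 36 × 14.25 = 384.8 kip.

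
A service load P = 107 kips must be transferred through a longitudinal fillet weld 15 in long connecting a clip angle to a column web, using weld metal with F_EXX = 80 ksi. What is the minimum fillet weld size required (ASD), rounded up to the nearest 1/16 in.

w = 7/16 in

Total weld length L = 15 in.
Required throat t_e = P × Ω / (0.6 F_EXX × L) = 107 × 2.0 / (0.6 × 80 × 15) = 0.2972 in.
Required leg w = t_e / 0.707 = 0.4204 in → use 7/16 in.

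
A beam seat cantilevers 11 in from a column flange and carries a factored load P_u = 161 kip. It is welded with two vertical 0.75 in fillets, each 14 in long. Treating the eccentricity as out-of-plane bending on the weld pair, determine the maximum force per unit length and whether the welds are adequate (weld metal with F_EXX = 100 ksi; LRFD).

f_max ≈ 27.7 kip/in; NOT adequate

L_w = 2 × 14 = 28 in; section modulus (unit throat) S = 2 × L²/6 = 65.33 in².
Direct shear f_v = P/L_w = 161/28 = 5.75 kip/in.
Moment M = P × e = 161 × 11 = 1771 kip·in; bending f_b = M/S = 27.11 kip/in.
f_max = √(f_v² + f_b²) = √(5.75² + 27.11²) = 27.71 kip/in.
φr_n = 0.75 × 0.6 × 100 × (0.707 × 0.75) = 23.86 kip/in → NOT adequate.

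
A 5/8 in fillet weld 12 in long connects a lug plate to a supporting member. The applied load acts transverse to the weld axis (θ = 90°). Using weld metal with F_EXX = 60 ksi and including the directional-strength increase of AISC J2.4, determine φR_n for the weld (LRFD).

φR_n ≈ 215 kips

t_e = 0.707 × 0.625 = 0.4419 in; A_we = 0.4419 × 12 = 5.302 in².
Directional factor: 1.0 + 0.5 sin^1.5(90°) = 1.5.
F_nw = 0.6 × 60 × 1.5 = 54 ksi.
φR_n = 0.75 × 54 × 5.302 = 214.8 kips.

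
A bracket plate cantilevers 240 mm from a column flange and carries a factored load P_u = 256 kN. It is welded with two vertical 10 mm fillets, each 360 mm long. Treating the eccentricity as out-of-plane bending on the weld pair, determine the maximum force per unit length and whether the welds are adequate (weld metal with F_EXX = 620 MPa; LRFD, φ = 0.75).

L_w = 2 × 360 = 720 mm; section modulus (unit throat) S = 2 × L²/6 = 43200 mm².
Direct shear f_v = P/L_w = 256×10³/720 = 355.6 N/mm.
Moment M = P × e = 256×10³ × 240 = 61440000 N·mm; bending f_b = M/S = 1422 N/mm.
f_max = √(f_v² + f_b²) = √(355.6² + 1422²) = 1466 N/mm.
φr_n = 0.75 × 0.6 × 620 × (0.707 × 10) = 1973 N/mm → adequate.

f_max ≈ 1470 N/mm; adequate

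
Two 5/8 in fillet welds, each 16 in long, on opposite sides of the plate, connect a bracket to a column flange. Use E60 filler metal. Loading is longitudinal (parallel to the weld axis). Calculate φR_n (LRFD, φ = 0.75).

φR_n ≈ 382 kips

E60XX → F_EXX = 60 ksi.
Effective throat t_e = 0.707 × 0.625 = 0.4419 in.
Total length L = 32 in; A_we = 0.4419 × 32 = 14.14 in².
F_nw = 0.6 F_EXX = 0.6 × 60 = 36 ksi.
φR_n = 0.75 × 36 × 14.14 = 381.8 kips.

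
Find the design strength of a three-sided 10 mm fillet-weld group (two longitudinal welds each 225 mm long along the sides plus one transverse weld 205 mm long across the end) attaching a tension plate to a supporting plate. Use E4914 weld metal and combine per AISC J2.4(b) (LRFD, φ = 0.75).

φR_n ≈ 1080 kN

E49XX → F_EXX = 490 MPa.
t_e = 0.707 × 10 = 7.07 mm.
R_nwl = 0.6 × 490 × 7.07 × 450 × 10⁻³ = 935.4 kN (longitudinal, 2 welds).
R_nwt = 0.6 × 490 × 7.07 × 205 × 10⁻³ = 426.1 kN (transverse, base value).
(i) R_nwl + R_nwt = 1361 kN; (ii) 0.85 R_nwl + 1.5 R_nwt = 1434 kN.
R_n = max = 1434 kN [governs: (ii)]; φR_n = 1076 kN.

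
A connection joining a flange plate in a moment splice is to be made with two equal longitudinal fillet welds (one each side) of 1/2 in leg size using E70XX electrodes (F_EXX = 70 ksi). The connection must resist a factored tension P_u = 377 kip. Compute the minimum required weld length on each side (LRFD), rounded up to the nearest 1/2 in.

L = 17 in on each side

Throat t_e = 0.707 × 0.5 = 0.3535 in.
φr_n = 0.75 × 0.6 × 70 × 0.3535 = 11.14 kip/in.
L_req = P_u / φr_n = 377 / 11.14 = 33.86 in total.
Per side: 33.86 / 2 = 16.93 in.
Round up → use L = 17 in on each side.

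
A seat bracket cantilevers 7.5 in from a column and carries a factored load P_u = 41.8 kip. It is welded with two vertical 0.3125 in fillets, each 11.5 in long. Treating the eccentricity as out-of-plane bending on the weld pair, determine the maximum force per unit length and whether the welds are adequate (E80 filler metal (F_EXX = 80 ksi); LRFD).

f_max ≈ 7.34 kip/in; adequate

L_w = 2 × 11.5 = 23 in; section modulus (unit throat) S = 2 × L²/6 = 44.08 in².
Direct shear f_v = P/L_w = 41.8/23 = 1.817 kip/in.
Moment M = P × e = 41.8 × 7.5 = 313.5 kip·in; bending f_b = M/S = 7.112 kip/in.
f_max = √(f_v² + f_b²) = √(1.817² + 7.112²) = 7.34 kip/in.
φr_n = 0.75 × 0.6 × 80 × (0.707 × 0.3125) = 7.954 kip/in → adequate.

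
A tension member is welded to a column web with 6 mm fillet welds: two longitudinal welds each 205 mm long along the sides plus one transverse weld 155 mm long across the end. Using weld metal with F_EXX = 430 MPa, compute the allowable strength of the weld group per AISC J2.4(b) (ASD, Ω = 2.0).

R_n/Ω ≈ 318 kN

t_e = 0.707 × 6 = 4.242 mm.
R_nwl = 0.6 × 430 × 4.242 × 410 × 10⁻³ = 448.7 kN (longitudinal, 2 welds).
R_nwt = 0.6 × 430 × 4.242 × 155 × 10⁻³ = 169.6 kN (transverse, base value).
(i) R_nwl + R_nwt = 618.4 kN; (ii) 0.85 R_nwl + 1.5 R_nwt = 635.9 kN.
R_n = max = 635.9 kN [governs: (ii)]; R_n/Ω = 317.9 kN.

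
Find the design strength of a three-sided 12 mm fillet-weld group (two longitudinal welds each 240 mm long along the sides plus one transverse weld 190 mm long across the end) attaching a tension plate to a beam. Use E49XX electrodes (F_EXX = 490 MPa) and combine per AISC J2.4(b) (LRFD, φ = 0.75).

φR_n ≈ 1300 kN

t_e = 0.707 × 12 = 8.484 mm.
R_nwl = 0.6 × 490 × 8.484 × 480 × 10⁻³ = 1197 kN (longitudinal, 2 welds).
R_nwt = 0.6 × 490 × 8.484 × 190 × 10⁻³ = 473.9 kN (transverse, base value).
(i) R_nwl + R_nwt = 1671 kN; (ii) 0.85 R_nwl + 1.5 R_nwt = 1729 kN.
R_n = max = 1729 kN [governs: (ii)]; φR_n = 1296 kN.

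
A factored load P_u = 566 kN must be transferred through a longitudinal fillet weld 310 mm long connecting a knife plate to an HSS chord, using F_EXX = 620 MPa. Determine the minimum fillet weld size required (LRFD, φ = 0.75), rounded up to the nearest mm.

w = 10 mm

Total weld length L = 310 mm.
Required throat t_e = P_u / (φ × 0.6 F_EXX × L) = 566 / (0.75 × 0.6 × 620 × 310 × 10⁻³) = 6.544 mm.
Required leg w = t_e / 0.707 = 9.256 mm → use 10 mm.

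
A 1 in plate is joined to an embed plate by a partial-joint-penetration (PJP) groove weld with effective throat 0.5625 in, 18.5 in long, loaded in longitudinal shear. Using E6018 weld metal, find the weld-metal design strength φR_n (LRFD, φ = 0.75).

E60XX → F_EXX = 60 ksi.
Effective throat (given) t_e = 0.5625 in.
A_we = 0.5625 × 18.5 = 10.41 in².
F_nw = 0.6 F_EXX = 36 ksi.
φR_n = 0.75 × 36 × 10.41 = 281 kips.

φR_n ≈ 281 kips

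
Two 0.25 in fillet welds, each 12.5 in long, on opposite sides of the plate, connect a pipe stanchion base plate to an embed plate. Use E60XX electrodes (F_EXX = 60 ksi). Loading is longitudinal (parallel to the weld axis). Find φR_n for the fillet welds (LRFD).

Effective throat t_e = 0.707 × 0.25 = 0.1767 in.
Total length L = 25 in; A_we = 0.1767 × 25 = 4.419 in².
F_nw = 0.6 F_EXX = 0.6 × 60 = 36 ksi.
φR_n = 0.75 × 36 × 4.419 = 119.3 kip.

φR_n ≈ 119 kip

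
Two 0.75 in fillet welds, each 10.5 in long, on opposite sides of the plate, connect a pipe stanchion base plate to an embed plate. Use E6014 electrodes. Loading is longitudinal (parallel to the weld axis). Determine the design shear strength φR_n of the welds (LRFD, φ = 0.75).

E60XX → F_EXX = 60 ksi.
Effective throat t_e = 0.707 × 0.75 = 0.5302 in.
Total length L = 21 in; A_we = 0.5302 × 21 = 11.14 in².
F_nw = 0.6 F_EXX = 0.6 × 60 = 36 ksi.
φR_n = 0.75 × 36 × 11.14 = 300.7 kip.

φR_n ≈ 301 kip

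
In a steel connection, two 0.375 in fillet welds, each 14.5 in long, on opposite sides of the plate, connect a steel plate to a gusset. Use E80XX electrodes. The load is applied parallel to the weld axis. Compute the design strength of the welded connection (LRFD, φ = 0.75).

E80XX → F_EXX = 80 ksi.
Effective throat t_e = 0.707 × 0.375 = 0.2651 in.
Total length L = 29 in; A_we = 0.2651 × 29 = 7.689 in².
F_nw = 0.6 F_EXX = 0.6 × 80 = 48 ksi.
φR_n = 0.75 × 48 × 7.689 = 276.8 kips.

φR_n ≈ 277 kips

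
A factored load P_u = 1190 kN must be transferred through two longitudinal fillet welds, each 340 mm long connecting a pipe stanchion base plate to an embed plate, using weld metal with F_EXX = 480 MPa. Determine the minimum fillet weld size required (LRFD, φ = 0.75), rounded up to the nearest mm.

w = 12 mm

Total weld length L = 680 mm.
Required throat t_e = P_u / (φ × 0.6 F_EXX × L) = 1190 / (0.75 × 0.6 × 480 × 680 × 10⁻³) = 8.102 mm.
Required leg w = t_e / 0.707 = 11.46 mm → use 12 mm.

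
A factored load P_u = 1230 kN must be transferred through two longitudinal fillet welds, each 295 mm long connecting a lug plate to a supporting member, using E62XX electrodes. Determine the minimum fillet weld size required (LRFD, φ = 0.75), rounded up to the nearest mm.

w = 11 mm

E62XX → F_EXX = 620 MPa.
Total weld length L = 590 mm.
Required throat t_e = P_u / (φ × 0.6 F_EXX × L) = 1230 / (0.75 × 0.6 × 620 × 590 × 10⁻³) = 7.472 mm.
Required leg w = t_e / 0.707 = 10.57 mm → use 11 mm.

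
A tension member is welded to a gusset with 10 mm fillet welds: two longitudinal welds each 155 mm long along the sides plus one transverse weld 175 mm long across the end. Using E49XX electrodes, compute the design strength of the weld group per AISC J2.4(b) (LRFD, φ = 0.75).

φR_n ≈ 820 kN

E49XX → F_EXX = 490 MPa.
t_e = 0.707 × 10 = 7.07 mm.
R_nwl = 0.6 × 490 × 7.07 × 310 × 10⁻³ = 644.4 kN (longitudinal, 2 welds).
R_nwt = 0.6 × 490 × 7.07 × 175 × 10⁻³ = 363.8 kN (transverse, base value).
(i) R_nwl + R_nwt = 1008 kN; (ii) 0.85 R_nwl + 1.5 R_nwt = 1093 kN.
R_n = max = 1093 kN [governs: (ii)]; φR_n = 820 kN.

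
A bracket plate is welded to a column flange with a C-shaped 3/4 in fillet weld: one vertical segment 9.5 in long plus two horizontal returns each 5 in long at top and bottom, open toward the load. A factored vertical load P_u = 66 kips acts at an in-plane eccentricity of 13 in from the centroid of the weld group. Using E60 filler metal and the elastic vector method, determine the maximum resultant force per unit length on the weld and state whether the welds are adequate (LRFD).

f_max ≈ 17.2 kip/in; NOT adequate

E60XX → F_EXX = 60 ksi.
Total weld length L_w = 19.5 in. Treat welds as unit-width lines.
Centroid: x̄ = 2×5×2.5 / 19.5 = 1.282 in from the vertical weld.
Polar moment about centroid: J = I_x + I_y = [9.5³/12 + 2×5×4.75²] + [9.5×1.282² + 2(5³/12 + 5×1.218²)] = 348.4 in³.
Direct shear f_v = P/L_w = 66 / 19.5 = 3.385 kip/in (vertical).
Torsion M = P·e = 66 × 13 = 858 kip·in.
Critical point at (x, y) = (3.718, 4.75) from centroid. f_tx = M·y/J = 11.7 kip/in; f_ty = M·x/J = 9.157 kip/in.
Resultant f_max = √[f_tx² + (f_v + f_ty)²] = √[11.7² + (3.385 + 9.157)²] = 17.15 kip/in.
Capacity per unit length: φr_n = 0.75 × 0.6 × 60 × (0.707 × 0.75) = 14.32 kip/in.
17.15 > 14.32 → NOT adequate.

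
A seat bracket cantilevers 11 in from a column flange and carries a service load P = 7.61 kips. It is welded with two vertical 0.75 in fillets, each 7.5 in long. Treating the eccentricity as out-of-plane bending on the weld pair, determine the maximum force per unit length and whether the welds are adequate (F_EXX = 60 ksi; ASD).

f_max ≈ 4.49 kip/in; adequate

L_w = 2 × 7.5 = 15 in; section modulus (unit throat) S = 2 × L²/6 = 18.75 in².
Direct shear f_v = P/L_w = 7.61/15 = 0.5073 kip/in.
Moment M = P × e = 7.61 × 11 = 83.71 kip·in; bending f_b = M/S = 4.465 kip/in.
f_max = √(f_v² + f_b²) = √(0.5073² + 4.465²) = 4.493 kip/in.
r_n/Ω = (1/2.0) × 0.6 × 60 × (0.707 × 0.75) = 9.544 kip/in → adequate.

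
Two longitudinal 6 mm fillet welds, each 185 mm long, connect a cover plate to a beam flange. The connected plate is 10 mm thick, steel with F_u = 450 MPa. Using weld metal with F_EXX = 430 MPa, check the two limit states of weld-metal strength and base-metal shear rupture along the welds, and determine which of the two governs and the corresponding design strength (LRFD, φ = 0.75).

t_e = 0.707 × 6 = 4.242 mm; L = 370 mm.
Weld metal: φR_n = 0.75 × 0.6 × 430 × 4.242 × 370 × 10⁻³ = 303.7 kN.
Base metal (shear rupture): φR_n = 0.75 × 0.6 × 450 × 10 × 370 × 10⁻³ = 749.2 kN.
Governing: weld metal.

φR_n ≈ 304 kN (weld metal governs)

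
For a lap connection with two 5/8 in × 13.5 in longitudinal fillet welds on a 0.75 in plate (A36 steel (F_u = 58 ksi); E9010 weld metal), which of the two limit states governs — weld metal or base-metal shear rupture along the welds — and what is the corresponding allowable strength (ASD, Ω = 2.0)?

R_n/Ω ≈ 322 kip (weld metal governs)

E90XX → F_EXX = 90 ksi.
t_e = 0.707 × 0.625 = 0.4419 in; L = 27 in.
Weld metal: R_n/Ω = (1/2.0) × 0.6 × 90 × 0.4419 × 27 = 322.1 kip.
Base metal (shear rupture): R_n/Ω = (1/2.0) × 0.6 × 58 × 0.75 × 27 = 352.3 kip.
Governing: weld metal.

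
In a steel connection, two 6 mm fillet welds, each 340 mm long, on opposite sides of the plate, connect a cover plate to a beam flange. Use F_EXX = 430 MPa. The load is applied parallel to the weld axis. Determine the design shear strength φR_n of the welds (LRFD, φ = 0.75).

Effective throat t_e = 0.707 × 6 = 4.242 mm.
Total length L = 680 mm; A_we = 4.242 × 680 = 2885 mm².
F_nw = 0.6 F_EXX = 0.6 × 430 = 258 MPa.
φR_n = 0.75 × 258 × 2885 × 10⁻³ = 558.2 kN.

φR_n ≈ 558 kN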